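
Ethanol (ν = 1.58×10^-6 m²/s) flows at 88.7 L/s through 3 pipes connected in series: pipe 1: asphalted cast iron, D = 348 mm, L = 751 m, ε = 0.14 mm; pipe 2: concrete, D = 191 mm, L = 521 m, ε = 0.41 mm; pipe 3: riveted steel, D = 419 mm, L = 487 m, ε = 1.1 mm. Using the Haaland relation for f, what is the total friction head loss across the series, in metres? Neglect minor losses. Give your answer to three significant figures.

Pipe 1: V = 0.9326 m/s, Re = 2.05×10^5, ε/D = 4.02×10^-4, f = 0.01806, h_1 = f(L/D)V²/2g = 1.727 m
Pipe 2: V = 3.096 m/s, Re = 3.74×10^5, ε/D = 0.00215, f = 0.02432, h_2 = f(L/D)V²/2g = 32.41 m
Pipe 3: V = 0.6433 m/s, Re = 1.71×10^5, ε/D = 0.00263, f = 0.02603, h_3 = f(L/D)V²/2g = 0.6380 m
Series → Q common, losses add: H = Σh = 34.77 m

H ≈ 34.8 m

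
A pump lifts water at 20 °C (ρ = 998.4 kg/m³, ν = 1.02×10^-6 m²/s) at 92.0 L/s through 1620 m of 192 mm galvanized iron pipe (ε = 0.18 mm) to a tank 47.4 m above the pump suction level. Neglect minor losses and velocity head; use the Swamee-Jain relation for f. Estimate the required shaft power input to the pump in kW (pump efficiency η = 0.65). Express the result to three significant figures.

V = 4Q/(πD²) = 3.178 m/s; Re = 5.98×10^5; ε/D = 9.37×10^-4; f = 0.01997
h_f = f(L/D)V²/2g = 86.72 m
Total head H = z + h_f = 47.4 + 86.72 = 134.1 m
P_hyd = ρgQH = 998.4·9.81·0.0920·134.1 = 120.8 kW
P_shaft = P_hyd/η = 120.8/0.65 = 185.9 kW

P_shaft ≈ 186 kW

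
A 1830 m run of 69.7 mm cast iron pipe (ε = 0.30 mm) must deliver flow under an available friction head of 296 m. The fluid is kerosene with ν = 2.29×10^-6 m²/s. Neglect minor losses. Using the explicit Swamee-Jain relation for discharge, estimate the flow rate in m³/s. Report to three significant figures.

Swamee-Jain (Type II): Q = -0.965·√(gD⁵h_f/L)·ln[ε/(3.7D) + √(3.17ν²L/(gD³h_f))]
√(gD⁵h_f/L) = √(9.81·0.0697⁵·296/1830) = 0.001616
ε/(3.7D) = 0.00116; √(3.17ν²L/(gD³h_f)) = 1.76×10^-4
Q = -0.965·0.001616·ln(0.001339) = 0.01031 m³/s
Check: V = 2.70 m/s, Re = 8.23×10^4, f = 0.03056, h_f = 299 m ≈ 296 m ✓

Q ≈ 0.0103 m³/s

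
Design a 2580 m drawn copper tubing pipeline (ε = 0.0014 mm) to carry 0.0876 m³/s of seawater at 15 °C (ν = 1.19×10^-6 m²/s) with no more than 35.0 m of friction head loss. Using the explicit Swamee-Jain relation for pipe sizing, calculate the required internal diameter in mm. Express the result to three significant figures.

D ≈ 233 mm

Swamee-Jain (Type III): D = 0.66·[ε^1.25·(LQ²/(gh_f))^4.75 + ν·Q^9.4·(L/(gh_f))^5.2]^0.04
LQ²/(gh_f) = 0.05766; L/(gh_f) = 7.514
Term 1 = ε^1.25·(…)^4.75 = 6.26×10^-14; Term 2 = ν·Q^9.4·(…)^5.2 = 4.89×10^-12
D = 0.66·(6.26×10^-14 + 4.89×10^-12)^0.04 = 0.2330 m = 233 mm
Check: V = 2.05 m/s, Re = 4.02×10^5, f = 0.01370, h_f = 32.6 m ≈ 35.0 m ✓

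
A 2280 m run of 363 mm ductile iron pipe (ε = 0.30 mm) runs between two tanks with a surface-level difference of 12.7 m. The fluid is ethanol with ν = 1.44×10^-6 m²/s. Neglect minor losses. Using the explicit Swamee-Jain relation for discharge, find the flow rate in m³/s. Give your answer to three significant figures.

Swamee-Jain (Type II): Q = -0.965·√(gD⁵h_f/L)·ln[ε/(3.7D) + √(3.17ν²L/(gD³h_f))]
√(gD⁵h_f/L) = √(9.81·0.363⁵·12.7/2280) = 0.01856
ε/(3.7D) = 2.23×10^-4; √(3.17ν²L/(gD³h_f)) = 5.01×10^-5
Q = -0.965·0.01856·ln(2.735×10^-4) = 0.1469 m³/s
Check: V = 1.42 m/s, Re = 3.58×10^5, f = 0.01982, h_f = 12.8 m ≈ 12.7 m ✓

Q ≈ 0.147 m³/s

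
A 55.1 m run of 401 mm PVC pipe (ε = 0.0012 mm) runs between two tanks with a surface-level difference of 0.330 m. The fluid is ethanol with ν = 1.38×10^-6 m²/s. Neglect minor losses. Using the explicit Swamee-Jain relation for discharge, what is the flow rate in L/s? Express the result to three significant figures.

Q ≈ 241 L/s

Swamee-Jain (Type II): Q = -0.965·√(gD⁵h_f/L)·ln[ε/(3.7D) + √(3.17ν²L/(gD³h_f))]
√(gD⁵h_f/L) = √(9.81·0.401⁵·0.330/55.1) = 0.02468
ε/(3.7D) = 8.09×10^-7; √(3.17ν²L/(gD³h_f)) = 3.99×10^-5
Q = -0.965·0.02468·ln(4.073×10^-5) = 0.2408 m³/s
Check: V = 1.91 m/s, Re = 5.54×10^5, f = 0.01291, h_f = 0.328 m ≈ 0.330 m ✓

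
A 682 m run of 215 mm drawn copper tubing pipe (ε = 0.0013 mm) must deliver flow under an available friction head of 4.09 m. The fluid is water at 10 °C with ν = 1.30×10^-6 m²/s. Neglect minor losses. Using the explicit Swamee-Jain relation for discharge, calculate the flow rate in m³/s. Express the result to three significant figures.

Q ≈ 0.0463 m³/s

Swamee-Jain (Type II): Q = -0.965·√(gD⁵h_f/L)·ln[ε/(3.7D) + √(3.17ν²L/(gD³h_f))]
√(gD⁵h_f/L) = √(9.81·0.215⁵·4.09/682) = 0.005199
ε/(3.7D) = 1.63×10^-6; √(3.17ν²L/(gD³h_f)) = 9.57×10^-5
Q = -0.965·0.005199·ln(9.736×10^-5) = 0.04634 m³/s
Check: V = 1.28 m/s, Re = 2.11×10^5, f = 0.01543, h_f = 4.06 m ≈ 4.09 m ✓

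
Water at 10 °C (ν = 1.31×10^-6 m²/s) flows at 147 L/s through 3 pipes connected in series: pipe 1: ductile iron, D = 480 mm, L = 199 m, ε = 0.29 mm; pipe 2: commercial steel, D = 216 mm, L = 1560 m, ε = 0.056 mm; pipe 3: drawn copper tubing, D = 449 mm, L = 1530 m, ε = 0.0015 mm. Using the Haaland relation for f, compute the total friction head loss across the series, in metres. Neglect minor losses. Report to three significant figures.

Pipe 1: V = 0.8124 m/s, Re = 2.98×10^5, ε/D = 6.04×10^-4, f = 0.01866, h_1 = f(L/D)V²/2g = 0.2602 m
Pipe 2: V = 4.012 m/s, Re = 6.61×10^5, ε/D = 2.59×10^-4, f = 0.01554, h_2 = f(L/D)V²/2g = 92.03 m
Pipe 3: V = 0.9284 m/s, Re = 3.18×10^5, ε/D = 3.34×10^-6, f = 0.01421, h_3 = f(L/D)V²/2g = 2.128 m
Series → Q common, losses add: H = Σh = 94.42 m

H ≈ 94.4 m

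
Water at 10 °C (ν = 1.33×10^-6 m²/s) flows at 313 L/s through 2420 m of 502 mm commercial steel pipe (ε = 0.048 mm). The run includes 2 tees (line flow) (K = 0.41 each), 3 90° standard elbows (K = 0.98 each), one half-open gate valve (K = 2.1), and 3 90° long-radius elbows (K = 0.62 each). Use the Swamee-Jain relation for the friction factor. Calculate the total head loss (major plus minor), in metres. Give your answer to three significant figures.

H_L ≈ 9.67 m

V = 4Q/(πD²) = 1.581 m/s; V²/2g = 0.1275 m
Re = 5.97×10^5, ε/D = 9.56×10^-5 → f = 0.01413 (Swamee-Jain)
Major: h_f = f(L/D)·V²/2g = 0.01413·4821·0.1275 = 8.683 m
Minor: ΣK = 7.72; h_m = ΣK·V²/2g = 0.9840 m
Total H_L = 8.683 + 0.9840 = 9.667 m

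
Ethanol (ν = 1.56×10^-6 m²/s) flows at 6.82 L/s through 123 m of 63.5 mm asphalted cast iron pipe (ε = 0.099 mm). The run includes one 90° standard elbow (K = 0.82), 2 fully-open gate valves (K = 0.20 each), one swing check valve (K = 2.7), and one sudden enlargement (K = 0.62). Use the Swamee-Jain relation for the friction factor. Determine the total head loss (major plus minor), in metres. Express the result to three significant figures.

H_L ≈ 12.2 m

V = 4Q/(πD²) = 2.154 m/s; V²/2g = 0.2364 m
Re = 8.77×10^4, ε/D = 0.00156 → f = 0.02436 (Swamee-Jain)
Major: h_f = f(L/D)·V²/2g = 0.02436·1937·0.2364 = 11.15 m
Minor: ΣK = 4.54; h_m = ΣK·V²/2g = 1.073 m
Total H_L = 11.15 + 1.073 = 12.23 m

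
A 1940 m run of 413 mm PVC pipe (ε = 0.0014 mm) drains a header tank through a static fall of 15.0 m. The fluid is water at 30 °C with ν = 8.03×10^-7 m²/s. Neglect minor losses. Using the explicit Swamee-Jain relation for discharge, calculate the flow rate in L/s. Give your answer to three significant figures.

Swamee-Jain (Type II): Q = -0.965·√(gD⁵h_f/L)·ln[ε/(3.7D) + √(3.17ν²L/(gD³h_f))]
√(gD⁵h_f/L) = √(9.81·0.413⁵·15.0/1940) = 0.03019
ε/(3.7D) = 9.16×10^-7; √(3.17ν²L/(gD³h_f)) = 1.96×10^-5
Q = -0.965·0.03019·ln(2.047×10^-5) = 0.3145 m³/s
Check: V = 2.35 m/s, Re = 1.21×10^6, f = 0.01134, h_f = 15.0 m ≈ 15.0 m ✓

Q ≈ 315 L/s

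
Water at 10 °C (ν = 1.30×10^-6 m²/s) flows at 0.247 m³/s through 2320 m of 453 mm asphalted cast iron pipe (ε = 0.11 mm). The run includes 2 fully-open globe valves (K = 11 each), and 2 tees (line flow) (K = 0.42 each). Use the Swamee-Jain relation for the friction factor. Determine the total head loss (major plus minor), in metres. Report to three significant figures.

H_L ≈ 12.4 m

V = 4Q/(πD²) = 1.533 m/s; V²/2g = 0.1197 m
Re = 5.34×10^5, ε/D = 2.43×10^-4 → f = 0.01582 (Swamee-Jain)
Major: h_f = f(L/D)·V²/2g = 0.01582·5121·0.1197 = 9.698 m
Minor: ΣK = 22.8; h_m = ΣK·V²/2g = 2.734 m
Total H_L = 9.698 + 2.734 = 12.43 m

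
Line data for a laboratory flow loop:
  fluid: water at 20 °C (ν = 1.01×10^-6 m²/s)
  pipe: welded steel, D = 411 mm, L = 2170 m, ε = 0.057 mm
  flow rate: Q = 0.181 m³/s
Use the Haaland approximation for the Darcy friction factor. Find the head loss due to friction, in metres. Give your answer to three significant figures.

V = 4Q/(πD²) = 4·0.181/(π·0.411²) = 1.364 m/s
Re = VD/ν = 1.364·0.411/1.01×10^-6 = 5.55×10^5 → turbulent
ε/D = 0.057/411 = 1.39×10^-4
Haaland: f = 0.01453
h_f = f(L/D)V²/(2g) = 0.01453·(2170/0.411)·1.364²/(2·9.81) = 7.280 m

h_f ≈ 7.28 m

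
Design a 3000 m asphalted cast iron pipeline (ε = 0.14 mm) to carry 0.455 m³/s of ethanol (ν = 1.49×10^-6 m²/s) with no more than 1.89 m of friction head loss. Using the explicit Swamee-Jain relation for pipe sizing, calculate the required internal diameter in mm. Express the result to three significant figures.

Swamee-Jain (Type III): D = 0.66·[ε^1.25·(LQ²/(gh_f))^4.75 + ν·Q^9.4·(L/(gh_f))^5.2]^0.04
LQ²/(gh_f) = 33.50; L/(gh_f) = 161.8
Term 1 = ε^1.25·(…)^4.75 = 267; Term 2 = ν·Q^9.4·(…)^5.2 = 279
D = 0.66·(267 + 279)^0.04 = 0.8492 m = 849 mm
Check: V = 0.803 m/s, Re = 4.58×10^5, f = 0.01530, h_f = 1.78 m ≈ 1.89 m ✓

D ≈ 849 mm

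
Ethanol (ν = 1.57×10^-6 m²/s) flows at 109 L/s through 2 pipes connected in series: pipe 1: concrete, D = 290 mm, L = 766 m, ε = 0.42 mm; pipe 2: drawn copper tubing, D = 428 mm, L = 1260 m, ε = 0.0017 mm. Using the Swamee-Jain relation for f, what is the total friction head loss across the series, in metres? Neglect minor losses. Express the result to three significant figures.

Pipe 1: V = 1.650 m/s, Re = 3.05×10^5, ε/D = 0.00145, f = 0.02242, h_1 = f(L/D)V²/2g = 8.220 m
Pipe 2: V = 0.7576 m/s, Re = 2.07×10^5, ε/D = 3.97×10^-6, f = 0.01547, h_2 = f(L/D)V²/2g = 1.333 m
Series → Q common, losses add: H = Σh = 9.553 m

H ≈ 9.55 m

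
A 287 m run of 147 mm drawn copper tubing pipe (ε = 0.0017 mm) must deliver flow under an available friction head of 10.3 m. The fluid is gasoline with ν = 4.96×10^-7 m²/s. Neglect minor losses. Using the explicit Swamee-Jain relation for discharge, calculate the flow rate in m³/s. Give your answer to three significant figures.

Swamee-Jain (Type II): Q = -0.965·√(gD⁵h_f/L)·ln[ε/(3.7D) + √(3.17ν²L/(gD³h_f))]
√(gD⁵h_f/L) = √(9.81·0.147⁵·10.3/287) = 0.004916
ε/(3.7D) = 3.13×10^-6; √(3.17ν²L/(gD³h_f)) = 2.64×10^-5
Q = -0.965·0.004916·ln(2.953×10^-5) = 0.04948 m³/s
Check: V = 2.92 m/s, Re = 8.64×10^5, f = 0.01216, h_f = 10.3 m ≈ 10.3 m ✓

Q ≈ 0.0495 m³/s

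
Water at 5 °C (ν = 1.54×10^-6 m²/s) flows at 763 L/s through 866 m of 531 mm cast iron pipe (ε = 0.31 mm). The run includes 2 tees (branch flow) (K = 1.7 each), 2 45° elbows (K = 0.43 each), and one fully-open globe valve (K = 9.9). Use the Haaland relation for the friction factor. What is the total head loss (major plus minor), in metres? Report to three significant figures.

H_L ≈ 26.0 m

V = 4Q/(πD²) = 3.445 m/s; V²/2g = 0.6051 m
Re = 1.19×10^6, ε/D = 5.84×10^-4 → f = 0.01766 (Haaland)
Major: h_f = f(L/D)·V²/2g = 0.01766·1631·0.6051 = 17.43 m
Minor: ΣK = 14.2; h_m = ΣK·V²/2g = 8.568 m
Total H_L = 17.43 + 8.568 = 26.00 m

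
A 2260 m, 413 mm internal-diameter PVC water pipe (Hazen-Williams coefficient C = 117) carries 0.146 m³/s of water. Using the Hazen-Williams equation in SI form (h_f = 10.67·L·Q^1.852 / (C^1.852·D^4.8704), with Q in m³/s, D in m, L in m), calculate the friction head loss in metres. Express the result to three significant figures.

h_f = 10.67·2260·0.146^1.852 / (117^1.852·0.413^4.8704) = 7.496 m

h_f ≈ 7.50 m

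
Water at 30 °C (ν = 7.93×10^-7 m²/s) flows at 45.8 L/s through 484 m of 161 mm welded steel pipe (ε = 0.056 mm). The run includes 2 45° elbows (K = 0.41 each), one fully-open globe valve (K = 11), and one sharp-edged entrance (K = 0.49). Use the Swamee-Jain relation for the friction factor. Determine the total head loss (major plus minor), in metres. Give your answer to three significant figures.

H_L ≈ 16.2 m

V = 4Q/(πD²) = 2.250 m/s; V²/2g = 0.2580 m
Re = 4.57×10^5, ε/D = 3.48×10^-4 → f = 0.01684 (Swamee-Jain)
Major: h_f = f(L/D)·V²/2g = 0.01684·3006·0.2580 = 13.06 m
Minor: ΣK = 12.3; h_m = ΣK·V²/2g = 3.175 m
Total H_L = 13.06 + 3.175 = 16.23 m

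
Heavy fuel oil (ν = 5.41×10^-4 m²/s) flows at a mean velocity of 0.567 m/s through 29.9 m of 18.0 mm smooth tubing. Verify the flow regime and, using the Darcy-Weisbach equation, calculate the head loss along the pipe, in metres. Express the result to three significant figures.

Re = VD/ν = 0.567·0.01800/5.41×10^-4 = 18.9 → laminar (Re < 2300)
f = 64/Re = 3.393
h_f = f(L/D)V²/(2g) = 3.393·(29.9/0.01800)·0.567²/(2·9.81) = 92.34 m

h_f ≈ 92.3 m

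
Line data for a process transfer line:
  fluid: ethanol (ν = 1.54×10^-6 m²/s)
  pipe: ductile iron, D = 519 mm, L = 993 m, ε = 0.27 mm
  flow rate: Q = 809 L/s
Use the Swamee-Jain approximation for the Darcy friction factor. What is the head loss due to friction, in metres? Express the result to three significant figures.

V = 4Q/(πD²) = 4·0.809/(π·0.519²) = 3.824 m/s
Re = VD/ν = 3.824·0.519/1.54×10^-6 = 1.29×10^6 → turbulent
ε/D = 0.27/519 = 5.20×10^-4
Swamee-Jain: f = 0.01732
h_f = f(L/D)V²/(2g) = 0.01732·(993/0.519)·3.824²/(2·9.81) = 24.70 m

h_f ≈ 24.7 m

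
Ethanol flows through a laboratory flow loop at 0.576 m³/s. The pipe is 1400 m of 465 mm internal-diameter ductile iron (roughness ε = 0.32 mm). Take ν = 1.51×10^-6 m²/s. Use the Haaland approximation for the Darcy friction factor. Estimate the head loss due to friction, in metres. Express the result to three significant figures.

V = 4Q/(πD²) = 4·0.576/(π·0.465²) = 3.392 m/s
Re = VD/ν = 3.392·0.465/1.51×10^-6 = 1.04×10^6 → turbulent
ε/D = 0.32/465 = 6.88×10^-4
Haaland: f = 0.01833
h_f = f(L/D)V²/(2g) = 0.01833·(1400/0.465)·3.392²/(2·9.81) = 32.37 m

h_f ≈ 32.4 m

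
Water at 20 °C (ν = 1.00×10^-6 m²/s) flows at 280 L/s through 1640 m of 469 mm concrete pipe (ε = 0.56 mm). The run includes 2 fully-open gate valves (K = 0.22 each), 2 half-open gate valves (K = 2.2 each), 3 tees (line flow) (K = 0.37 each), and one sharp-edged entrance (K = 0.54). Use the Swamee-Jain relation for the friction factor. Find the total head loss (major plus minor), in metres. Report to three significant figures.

V = 4Q/(πD²) = 1.621 m/s; V²/2g = 0.1339 m
Re = 7.60×10^5, ε/D = 0.00119 → f = 0.02096 (Swamee-Jain)
Major: h_f = f(L/D)·V²/2g = 0.02096·3497·0.1339 = 9.814 m
Minor: ΣK = 6.49; h_m = ΣK·V²/2g = 0.8689 m
Total H_L = 9.814 + 0.8689 = 10.68 m

H_L ≈ 10.7 m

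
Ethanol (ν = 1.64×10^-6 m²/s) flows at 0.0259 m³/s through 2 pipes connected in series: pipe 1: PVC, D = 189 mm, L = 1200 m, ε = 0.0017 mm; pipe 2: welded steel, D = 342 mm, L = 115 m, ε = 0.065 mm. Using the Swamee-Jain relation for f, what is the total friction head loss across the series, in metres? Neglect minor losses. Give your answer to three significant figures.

Pipe 1: V = 0.9232 m/s, Re = 1.06×10^5, ε/D = 8.99×10^-6, f = 0.01769, h_1 = f(L/D)V²/2g = 4.879 m
Pipe 2: V = 0.2819 m/s, Re = 5.88×10^4, ε/D = 1.90×10^-4, f = 0.02084, h_2 = f(L/D)V²/2g = 0.02840 m
Series → Q common, losses add: H = Σh = 4.908 m

H ≈ 4.91 m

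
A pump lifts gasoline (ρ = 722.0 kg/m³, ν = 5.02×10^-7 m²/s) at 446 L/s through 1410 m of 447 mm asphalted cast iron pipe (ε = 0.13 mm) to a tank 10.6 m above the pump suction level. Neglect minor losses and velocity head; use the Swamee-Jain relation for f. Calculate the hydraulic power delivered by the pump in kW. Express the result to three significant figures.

P_hyd ≈ 95.9 kW

V = 4Q/(πD²) = 2.842 m/s; Re = 2.53×10^6; ε/D = 2.91×10^-4; f = 0.01522
h_f = f(L/D)V²/2g = 19.76 m
Total head H = z + h_f = 10.6 + 19.76 = 30.36 m
P_hyd = ρgQH = 722.0·9.81·0.446·30.36 = 95.92 kW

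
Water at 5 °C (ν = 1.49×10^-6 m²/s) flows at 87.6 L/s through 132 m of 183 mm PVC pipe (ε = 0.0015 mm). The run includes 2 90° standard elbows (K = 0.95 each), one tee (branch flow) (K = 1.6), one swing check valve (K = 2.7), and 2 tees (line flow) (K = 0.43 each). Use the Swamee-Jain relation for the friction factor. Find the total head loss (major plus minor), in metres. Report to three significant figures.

H_L ≈ 9.57 m

V = 4Q/(πD²) = 3.331 m/s; V²/2g = 0.5654 m
Re = 4.09×10^5, ε/D = 8.20×10^-6 → f = 0.01369 (Swamee-Jain)
Major: h_f = f(L/D)·V²/2g = 0.01369·721.3·0.5654 = 5.583 m
Minor: ΣK = 7.06; h_m = ΣK·V²/2g = 3.991 m
Total H_L = 5.583 + 3.991 = 9.574 m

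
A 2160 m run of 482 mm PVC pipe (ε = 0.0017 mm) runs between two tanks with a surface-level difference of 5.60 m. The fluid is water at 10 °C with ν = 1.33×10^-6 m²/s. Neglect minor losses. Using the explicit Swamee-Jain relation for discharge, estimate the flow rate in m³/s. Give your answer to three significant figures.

Q ≈ 0.248 m³/s

Swamee-Jain (Type II): Q = -0.965·√(gD⁵h_f/L)·ln[ε/(3.7D) + √(3.17ν²L/(gD³h_f))]
√(gD⁵h_f/L) = √(9.81·0.482⁵·5.60/2160) = 0.02572
ε/(3.7D) = 9.53×10^-7; √(3.17ν²L/(gD³h_f)) = 4.44×10^-5
Q = -0.965·0.02572·ln(4.533×10^-5) = 0.2483 m³/s
Check: V = 1.36 m/s, Re = 4.93×10^5, f = 0.01318, h_f = 5.57 m ≈ 5.60 m ✓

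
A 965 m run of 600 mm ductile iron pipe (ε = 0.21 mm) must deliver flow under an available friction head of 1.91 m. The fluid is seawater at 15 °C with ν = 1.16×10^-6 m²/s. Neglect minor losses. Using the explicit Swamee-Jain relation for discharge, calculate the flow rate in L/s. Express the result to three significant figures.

Swamee-Jain (Type II): Q = -0.965·√(gD⁵h_f/L)·ln[ε/(3.7D) + √(3.17ν²L/(gD³h_f))]
√(gD⁵h_f/L) = √(9.81·0.600⁵·1.91/965) = 0.03886
ε/(3.7D) = 9.46×10^-5; √(3.17ν²L/(gD³h_f)) = 3.19×10^-5
Q = -0.965·0.03886·ln(1.265×10^-4) = 0.3365 m³/s
Check: V = 1.19 m/s, Re = 6.16×10^5, f = 0.01655, h_f = 1.92 m ≈ 1.91 m ✓

Q ≈ 337 L/s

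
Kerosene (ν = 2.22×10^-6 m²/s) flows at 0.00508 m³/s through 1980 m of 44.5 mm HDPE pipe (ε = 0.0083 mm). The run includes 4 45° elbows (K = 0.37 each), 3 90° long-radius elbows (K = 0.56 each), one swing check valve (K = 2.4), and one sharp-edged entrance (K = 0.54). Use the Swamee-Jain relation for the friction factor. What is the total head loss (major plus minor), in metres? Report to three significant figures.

H_L ≈ 497 m

V = 4Q/(πD²) = 3.266 m/s; V²/2g = 0.5438 m
Re = 6.55×10^4, ε/D = 1.87×10^-4 → f = 0.02041 (Swamee-Jain)
Major: h_f = f(L/D)·V²/2g = 0.02041·44494·0.5438 = 493.7 m
Minor: ΣK = 6.10; h_m = ΣK·V²/2g = 3.317 m
Total H_L = 493.7 + 3.317 = 497.0 m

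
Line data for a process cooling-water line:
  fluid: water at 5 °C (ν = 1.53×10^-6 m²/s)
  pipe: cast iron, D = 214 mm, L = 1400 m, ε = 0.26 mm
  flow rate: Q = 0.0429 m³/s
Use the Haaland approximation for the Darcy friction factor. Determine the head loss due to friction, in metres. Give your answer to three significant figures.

h_f ≈ 10.4 m

V = 4Q/(πD²) = 4·0.0429/(π·0.214²) = 1.193 m/s
Re = VD/ν = 1.193·0.214/1.53×10^-6 = 1.67×10^5 → turbulent
ε/D = 0.26/214 = 0.00121
Haaland: f = 0.02193
h_f = f(L/D)V²/(2g) = 0.02193·(1400/0.214)·1.193²/(2·9.81) = 10.40 m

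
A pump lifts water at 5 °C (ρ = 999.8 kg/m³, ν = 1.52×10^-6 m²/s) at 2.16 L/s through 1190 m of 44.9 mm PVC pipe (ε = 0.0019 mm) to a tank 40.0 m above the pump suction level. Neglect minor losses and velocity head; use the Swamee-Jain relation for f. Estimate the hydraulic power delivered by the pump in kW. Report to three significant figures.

P_hyd ≈ 2.02 kW

V = 4Q/(πD²) = 1.364 m/s; Re = 4.03×10^4; ε/D = 4.23×10^-5; f = 0.02196
h_f = f(L/D)V²/2g = 55.21 m
Total head H = z + h_f = 40.0 + 55.21 = 95.21 m
P_hyd = ρgQH = 999.8·9.81·0.00216·95.21 = 2.017 kW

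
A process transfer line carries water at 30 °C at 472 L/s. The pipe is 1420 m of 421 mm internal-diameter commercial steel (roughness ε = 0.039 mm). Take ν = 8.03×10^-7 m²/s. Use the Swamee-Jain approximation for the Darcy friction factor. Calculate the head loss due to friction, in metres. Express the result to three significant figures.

h_f ≈ 25.4 m

V = 4Q/(πD²) = 4·0.472/(π·0.421²) = 3.391 m/s
Re = VD/ν = 3.391·0.421/8.03×10^-7 = 1.78×10^6 → turbulent
ε/D = 0.039/421 = 9.26×10^-5
Swamee-Jain: f = 0.01284
h_f = f(L/D)V²/(2g) = 0.01284·(1420/0.421)·3.391²/(2·9.81) = 25.37 m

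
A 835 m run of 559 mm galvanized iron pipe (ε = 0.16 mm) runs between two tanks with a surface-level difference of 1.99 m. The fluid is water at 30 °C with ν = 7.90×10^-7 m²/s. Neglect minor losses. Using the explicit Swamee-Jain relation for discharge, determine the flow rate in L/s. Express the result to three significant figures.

Swamee-Jain (Type II): Q = -0.965·√(gD⁵h_f/L)·ln[ε/(3.7D) + √(3.17ν²L/(gD³h_f))]
√(gD⁵h_f/L) = √(9.81·0.559⁵·1.99/835) = 0.03572
ε/(3.7D) = 7.74×10^-5; √(3.17ν²L/(gD³h_f)) = 2.20×10^-5
Q = -0.965·0.03572·ln(9.937×10^-5) = 0.3177 m³/s
Check: V = 1.29 m/s, Re = 9.16×10^5, f = 0.01570, h_f = 2.00 m ≈ 1.99 m ✓

Q ≈ 318 L/s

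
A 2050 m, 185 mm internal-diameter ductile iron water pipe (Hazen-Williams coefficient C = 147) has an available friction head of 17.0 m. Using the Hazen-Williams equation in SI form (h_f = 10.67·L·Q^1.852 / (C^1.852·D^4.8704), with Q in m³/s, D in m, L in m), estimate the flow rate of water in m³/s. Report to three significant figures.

Q ≈ 0.0364 m³/s

Rearranging: Q = [h_f·C^1.852·D^4.8704 / (10.67·L)]^(1/1.852)
Q = [17.0·147^1.852·0.185^4.8704 / (10.67·2050)]^0.540 = 0.03640 m³/s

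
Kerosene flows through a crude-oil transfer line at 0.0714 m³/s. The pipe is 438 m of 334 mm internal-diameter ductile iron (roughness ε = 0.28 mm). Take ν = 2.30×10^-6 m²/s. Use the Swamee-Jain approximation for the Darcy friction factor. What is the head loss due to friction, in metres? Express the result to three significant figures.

V = 4Q/(πD²) = 4·0.0714/(π·0.334²) = 0.8149 m/s
Re = VD/ν = 0.8149·0.334/2.30×10^-6 = 1.18×10^5 → turbulent
ε/D = 0.28/334 = 8.38×10^-4
Swamee-Jain: f = 0.02141
h_f = f(L/D)V²/(2g) = 0.02141·(438/0.334)·0.8149²/(2·9.81) = 0.9502 m

h_f ≈ 0.950 m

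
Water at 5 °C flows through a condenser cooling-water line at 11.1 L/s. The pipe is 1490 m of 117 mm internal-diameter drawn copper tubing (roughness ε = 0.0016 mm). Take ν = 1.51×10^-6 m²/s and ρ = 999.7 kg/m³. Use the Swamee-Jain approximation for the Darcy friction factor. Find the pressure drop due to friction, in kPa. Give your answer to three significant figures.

V = 4Q/(πD²) = 4·0.0111/(π·0.117²) = 1.032 m/s
Re = VD/ν = 1.032·0.117/1.51×10^-6 = 8.00×10^4 → turbulent
ε/D = 0.0016/117 = 1.37×10^-5
Swamee-Jain: f = 0.01880
h_f = f(L/D)V²/(2g) = 0.01880·(1490/0.117)·1.032²/(2·9.81) = 13.01 m
Δp = ρg·h_f = 999.7·9.81·13.01 = 127.6 kPa

Δp ≈ 128 kPa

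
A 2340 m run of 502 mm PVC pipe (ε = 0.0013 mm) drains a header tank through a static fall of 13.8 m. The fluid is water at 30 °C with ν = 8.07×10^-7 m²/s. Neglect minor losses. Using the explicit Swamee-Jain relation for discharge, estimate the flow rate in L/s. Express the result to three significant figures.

Swamee-Jain (Type II): Q = -0.965·√(gD⁵h_f/L)·ln[ε/(3.7D) + √(3.17ν²L/(gD³h_f))]
√(gD⁵h_f/L) = √(9.81·0.502⁵·13.8/2340) = 0.04295
ε/(3.7D) = 7.00×10^-7; √(3.17ν²L/(gD³h_f)) = 1.68×10^-5
Q = -0.965·0.04295·ln(1.749×10^-5) = 0.4540 m³/s
Check: V = 2.29 m/s, Re = 1.43×10^6, f = 0.01102, h_f = 13.8 m ≈ 13.8 m ✓

Q ≈ 454 L/s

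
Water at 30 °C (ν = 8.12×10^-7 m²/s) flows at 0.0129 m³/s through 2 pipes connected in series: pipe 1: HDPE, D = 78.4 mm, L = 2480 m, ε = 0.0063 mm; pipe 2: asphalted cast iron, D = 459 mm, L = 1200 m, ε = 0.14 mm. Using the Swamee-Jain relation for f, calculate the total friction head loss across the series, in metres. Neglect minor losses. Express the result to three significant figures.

Pipe 1: V = 2.672 m/s, Re = 2.58×10^5, ε/D = 8.04×10^-5, f = 0.01559, h_1 = f(L/D)V²/2g = 179.5 m
Pipe 2: V = 0.07796 m/s, Re = 4.41×10^4, ε/D = 3.05×10^-4, f = 0.02247, h_2 = f(L/D)V²/2g = 0.01820 m
Series → Q common, losses add: H = Σh = 179.5 m

H ≈ 180 m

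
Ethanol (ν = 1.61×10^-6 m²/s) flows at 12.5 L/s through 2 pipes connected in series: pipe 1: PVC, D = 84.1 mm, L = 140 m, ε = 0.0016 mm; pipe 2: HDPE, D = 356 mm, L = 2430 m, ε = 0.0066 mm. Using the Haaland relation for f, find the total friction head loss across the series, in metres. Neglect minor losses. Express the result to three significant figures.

H ≈ 7.57 m

Pipe 1: V = 2.250 m/s, Re = 1.18×10^5, ε/D = 1.90×10^-5, f = 0.01732, h_1 = f(L/D)V²/2g = 7.441 m
Pipe 2: V = 0.1256 m/s, Re = 2.78×10^4, ε/D = 1.85×10^-5, f = 0.02378, h_2 = f(L/D)V²/2g = 0.1305 m
Series → Q common, losses add: H = Σh = 7.571 m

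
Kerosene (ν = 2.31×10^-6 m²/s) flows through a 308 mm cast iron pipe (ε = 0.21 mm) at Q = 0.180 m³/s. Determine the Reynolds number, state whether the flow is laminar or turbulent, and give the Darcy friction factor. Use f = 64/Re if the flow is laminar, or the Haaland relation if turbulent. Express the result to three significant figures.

V = 4Q/(πD²) = 2.416 m/s
Re = VD/ν = 2.416·0.308/2.31×10^-6 = 3.22×10^5
Re > 4000 → turbulent; ε/D = 6.82×10^-4
Haaland: f = 0.01899

Re ≈ 3.22×10^5; turbulent; f ≈ 0.0190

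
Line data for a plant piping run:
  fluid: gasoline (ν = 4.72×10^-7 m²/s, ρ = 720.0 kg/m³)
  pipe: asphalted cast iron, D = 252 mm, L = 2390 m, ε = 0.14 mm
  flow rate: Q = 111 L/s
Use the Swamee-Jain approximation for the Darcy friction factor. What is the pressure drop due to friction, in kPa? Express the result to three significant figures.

V = 4Q/(πD²) = 4·0.111/(π·0.252²) = 2.226 m/s
Re = VD/ν = 2.226·0.252/4.72×10^-7 = 1.19×10^6 → turbulent
ε/D = 0.14/252 = 5.56×10^-4
Swamee-Jain: f = 0.01759
h_f = f(L/D)V²/(2g) = 0.01759·(2390/0.252)·2.226²/(2·9.81) = 42.11 m
Δp = ρg·h_f = 720.0·9.81·42.11 = 297.4 kPa

Δp ≈ 297 kPa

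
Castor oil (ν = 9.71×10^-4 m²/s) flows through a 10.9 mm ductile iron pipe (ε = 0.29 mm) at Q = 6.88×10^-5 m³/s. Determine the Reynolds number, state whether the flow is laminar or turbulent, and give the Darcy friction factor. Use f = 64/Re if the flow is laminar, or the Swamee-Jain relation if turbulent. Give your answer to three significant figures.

Re ≈ 8.28; laminar; f = 64/Re ≈ 7.73

V = 4Q/(πD²) = 0.7373 m/s
Re = VD/ν = 0.7373·0.0109/9.71×10^-4 = 8.28
Re < 2300 → laminar → f = 64/Re = 7.733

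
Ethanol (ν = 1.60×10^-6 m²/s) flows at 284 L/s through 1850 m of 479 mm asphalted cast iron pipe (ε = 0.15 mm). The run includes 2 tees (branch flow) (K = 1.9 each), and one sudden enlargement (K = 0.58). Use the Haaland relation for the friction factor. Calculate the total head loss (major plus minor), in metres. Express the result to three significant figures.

H_L ≈ 8.53 m

V = 4Q/(πD²) = 1.576 m/s; V²/2g = 0.1266 m
Re = 4.72×10^5, ε/D = 3.13×10^-4 → f = 0.01632 (Haaland)
Major: h_f = f(L/D)·V²/2g = 0.01632·3862·0.1266 = 7.979 m
Minor: ΣK = 4.38; h_m = ΣK·V²/2g = 0.5545 m
Total H_L = 7.979 + 0.5545 = 8.534 m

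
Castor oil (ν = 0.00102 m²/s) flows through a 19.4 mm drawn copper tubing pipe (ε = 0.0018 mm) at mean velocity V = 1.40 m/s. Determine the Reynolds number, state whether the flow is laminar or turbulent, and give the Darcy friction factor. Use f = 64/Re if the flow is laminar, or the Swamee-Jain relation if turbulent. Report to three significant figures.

Re ≈ 26.6; laminar; f = 64/Re ≈ 2.40

Re = VD/ν = 1.400·0.0194/0.00102 = 26.6
Re < 2300 → laminar → f = 64/Re = 2.404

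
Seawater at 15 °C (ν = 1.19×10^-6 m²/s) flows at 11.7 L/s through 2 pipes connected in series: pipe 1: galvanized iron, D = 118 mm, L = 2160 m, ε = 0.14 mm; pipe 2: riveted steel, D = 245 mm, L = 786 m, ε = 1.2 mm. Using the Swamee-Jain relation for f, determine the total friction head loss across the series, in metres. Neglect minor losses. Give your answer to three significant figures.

Pipe 1: V = 1.070 m/s, Re = 1.06×10^5, ε/D = 0.00119, f = 0.02285, h_1 = f(L/D)V²/2g = 24.41 m
Pipe 2: V = 0.2482 m/s, Re = 5.11×10^4, ε/D = 0.00490, f = 0.03233, h_2 = f(L/D)V²/2g = 0.3256 m
Series → Q common, losses add: H = Σh = 24.73 m

H ≈ 24.7 m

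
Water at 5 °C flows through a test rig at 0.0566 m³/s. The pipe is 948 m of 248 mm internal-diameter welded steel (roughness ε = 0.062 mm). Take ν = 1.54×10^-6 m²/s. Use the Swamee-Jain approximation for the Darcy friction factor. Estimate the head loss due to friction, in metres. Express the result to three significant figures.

h_f ≈ 4.71 m

V = 4Q/(πD²) = 4·0.0566/(π·0.248²) = 1.172 m/s
Re = VD/ν = 1.172·0.248/1.54×10^-6 = 1.89×10^5 → turbulent
ε/D = 0.062/248 = 2.50×10^-4
Swamee-Jain: f = 0.01760
h_f = f(L/D)V²/(2g) = 0.01760·(948/0.248)·1.172²/(2·9.81) = 4.707 m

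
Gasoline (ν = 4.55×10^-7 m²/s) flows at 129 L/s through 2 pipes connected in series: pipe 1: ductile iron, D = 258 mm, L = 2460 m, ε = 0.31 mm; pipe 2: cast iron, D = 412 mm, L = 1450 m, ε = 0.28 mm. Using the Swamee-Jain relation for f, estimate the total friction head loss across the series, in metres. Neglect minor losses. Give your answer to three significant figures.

H ≈ 64.7 m

Pipe 1: V = 2.468 m/s, Re = 1.40×10^6, ε/D = 0.00120, f = 0.02081, h_1 = f(L/D)V²/2g = 61.56 m
Pipe 2: V = 0.9676 m/s, Re = 8.76×10^5, ε/D = 6.80×10^-4, f = 0.01847, h_2 = f(L/D)V²/2g = 3.102 m
Series → Q common, losses add: H = Σh = 64.66 m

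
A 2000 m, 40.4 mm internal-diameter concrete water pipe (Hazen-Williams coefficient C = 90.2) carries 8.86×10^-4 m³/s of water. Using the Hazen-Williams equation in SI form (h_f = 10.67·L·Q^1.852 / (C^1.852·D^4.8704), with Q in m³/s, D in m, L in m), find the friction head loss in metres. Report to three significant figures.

h_f ≈ 69.5 m

h_f = 10.67·2000·8.86×10^-4^1.852 / (90.2^1.852·0.0404^4.8704) = 69.55 m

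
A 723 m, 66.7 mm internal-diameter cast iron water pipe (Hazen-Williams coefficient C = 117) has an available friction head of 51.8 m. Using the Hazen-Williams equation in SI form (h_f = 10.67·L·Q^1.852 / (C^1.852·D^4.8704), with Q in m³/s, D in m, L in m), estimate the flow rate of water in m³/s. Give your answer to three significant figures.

Rearranging: Q = [h_f·C^1.852·D^4.8704 / (10.67·L)]^(1/1.852)
Q = [51.8·117^1.852·0.0667^4.8704 / (10.67·723)]^0.540 = 0.006347 m³/s

Q ≈ 0.00635 m³/s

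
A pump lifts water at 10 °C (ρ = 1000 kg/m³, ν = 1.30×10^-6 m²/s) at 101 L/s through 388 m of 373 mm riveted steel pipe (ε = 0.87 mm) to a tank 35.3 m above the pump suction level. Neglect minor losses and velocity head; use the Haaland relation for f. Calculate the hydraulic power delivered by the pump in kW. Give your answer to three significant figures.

P_hyd ≈ 36.1 kW

V = 4Q/(πD²) = 0.9243 m/s; Re = 2.65×10^5; ε/D = 0.00233; f = 0.02500
h_f = f(L/D)V²/2g = 1.132 m
Total head H = z + h_f = 35.3 + 1.132 = 36.43 m
P_hyd = ρgQH = 1000·9.81·0.101·36.43 = 36.10 kW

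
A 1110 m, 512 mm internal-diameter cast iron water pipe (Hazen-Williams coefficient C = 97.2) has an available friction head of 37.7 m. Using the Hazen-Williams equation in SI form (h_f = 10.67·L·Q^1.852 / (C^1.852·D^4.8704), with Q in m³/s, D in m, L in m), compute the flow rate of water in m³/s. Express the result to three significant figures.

Q ≈ 0.749 m³/s

Rearranging: Q = [h_f·C^1.852·D^4.8704 / (10.67·L)]^(1/1.852)
Q = [37.7·97.2^1.852·0.512^4.8704 / (10.67·1110)]^0.540 = 0.7495 m³/s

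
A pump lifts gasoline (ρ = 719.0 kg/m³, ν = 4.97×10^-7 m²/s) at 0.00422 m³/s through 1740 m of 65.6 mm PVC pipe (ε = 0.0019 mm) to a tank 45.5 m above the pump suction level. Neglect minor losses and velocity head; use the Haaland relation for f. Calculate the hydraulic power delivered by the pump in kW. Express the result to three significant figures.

P_hyd ≈ 2.37 kW

V = 4Q/(πD²) = 1.249 m/s; Re = 1.65×10^5; ε/D = 2.90×10^-5; f = 0.01626
h_f = f(L/D)V²/2g = 34.28 m
Total head H = z + h_f = 45.5 + 34.28 = 79.78 m
P_hyd = ρgQH = 719.0·9.81·0.00422·79.78 = 2.375 kW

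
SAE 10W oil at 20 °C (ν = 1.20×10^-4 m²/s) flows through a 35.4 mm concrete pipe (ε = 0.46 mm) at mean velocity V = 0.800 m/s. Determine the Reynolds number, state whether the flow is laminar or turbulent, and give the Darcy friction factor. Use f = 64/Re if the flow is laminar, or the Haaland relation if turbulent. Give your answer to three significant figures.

Re = VD/ν = 0.8000·0.0354/1.20×10^-4 = 236
Re < 2300 → laminar → f = 64/Re = 0.2712

Re ≈ 236; laminar; f = 64/Re ≈ 0.271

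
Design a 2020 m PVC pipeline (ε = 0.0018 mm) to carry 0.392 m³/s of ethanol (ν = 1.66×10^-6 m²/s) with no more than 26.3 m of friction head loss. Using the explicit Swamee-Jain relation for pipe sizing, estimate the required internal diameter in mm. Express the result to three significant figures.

Swamee-Jain (Type III): D = 0.66·[ε^1.25·(LQ²/(gh_f))^4.75 + ν·Q^9.4·(L/(gh_f))^5.2]^0.04
LQ²/(gh_f) = 1.203; L/(gh_f) = 7.829
Term 1 = ε^1.25·(…)^4.75 = 1.59×10^-7; Term 2 = ν·Q^9.4·(…)^5.2 = 1.11×10^-5
D = 0.66·(1.59×10^-7 + 1.11×10^-5)^0.04 = 0.4184 m = 418 mm
Check: V = 2.85 m/s, Re = 7.19×10^5, f = 0.01237, h_f = 24.7 m ≈ 26.3 m ✓

D ≈ 418 mm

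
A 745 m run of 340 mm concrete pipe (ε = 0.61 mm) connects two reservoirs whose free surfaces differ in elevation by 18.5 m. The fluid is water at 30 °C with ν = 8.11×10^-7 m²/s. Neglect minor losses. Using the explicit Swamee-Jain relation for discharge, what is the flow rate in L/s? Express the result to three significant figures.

Q ≈ 244 L/s

Swamee-Jain (Type II): Q = -0.965·√(gD⁵h_f/L)·ln[ε/(3.7D) + √(3.17ν²L/(gD³h_f))]
√(gD⁵h_f/L) = √(9.81·0.340⁵·18.5/745) = 0.03327
ε/(3.7D) = 4.85×10^-4; √(3.17ν²L/(gD³h_f)) = 1.48×10^-5
Q = -0.965·0.03327·ln(4.997×10^-4) = 0.2440 m³/s
Check: V = 2.69 m/s, Re = 1.13×10^6, f = 0.02301, h_f = 18.6 m ≈ 18.5 m ✓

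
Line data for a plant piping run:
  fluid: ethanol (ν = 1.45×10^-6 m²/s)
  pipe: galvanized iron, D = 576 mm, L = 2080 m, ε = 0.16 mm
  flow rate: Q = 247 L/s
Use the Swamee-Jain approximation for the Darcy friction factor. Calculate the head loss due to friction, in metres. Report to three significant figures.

V = 4Q/(πD²) = 4·0.247/(π·0.576²) = 0.9479 m/s
Re = VD/ν = 0.9479·0.576/1.45×10^-6 = 3.77×10^5 → turbulent
ε/D = 0.16/576 = 2.78×10^-4
Swamee-Jain: f = 0.01656
h_f = f(L/D)V²/(2g) = 0.01656·(2080/0.576)·0.9479²/(2·9.81) = 2.738 m

h_f ≈ 2.74 m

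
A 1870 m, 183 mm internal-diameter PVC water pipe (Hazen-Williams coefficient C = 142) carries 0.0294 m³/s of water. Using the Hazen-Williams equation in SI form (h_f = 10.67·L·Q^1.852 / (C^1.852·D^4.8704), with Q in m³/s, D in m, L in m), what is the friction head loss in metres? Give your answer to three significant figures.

h_f ≈ 11.7 m

h_f = 10.67·1870·0.0294^1.852 / (142^1.852·0.183^4.8704) = 11.74 m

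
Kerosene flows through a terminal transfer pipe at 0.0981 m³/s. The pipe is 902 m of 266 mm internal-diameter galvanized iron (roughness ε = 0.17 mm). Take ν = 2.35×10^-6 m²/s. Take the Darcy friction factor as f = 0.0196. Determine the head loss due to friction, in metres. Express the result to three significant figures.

V = 4Q/(πD²) = 4·0.0981/(π·0.266²) = 1.765 m/s
h_f = f(L/D)V²/(2g) = 0.01960·(902/0.266)·1.765²/(2·9.81) = 10.56 m

h_f ≈ 10.6 m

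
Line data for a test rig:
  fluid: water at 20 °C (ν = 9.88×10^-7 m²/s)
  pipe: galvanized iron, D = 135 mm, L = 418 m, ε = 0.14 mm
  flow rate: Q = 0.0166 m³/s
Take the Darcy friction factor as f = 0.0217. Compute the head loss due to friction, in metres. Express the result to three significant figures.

h_f ≈ 4.61 m

V = 4Q/(πD²) = 4·0.0166/(π·0.135²) = 1.160 m/s
h_f = f(L/D)V²/(2g) = 0.02170·(418/0.135)·1.160²/(2·9.81) = 4.606 m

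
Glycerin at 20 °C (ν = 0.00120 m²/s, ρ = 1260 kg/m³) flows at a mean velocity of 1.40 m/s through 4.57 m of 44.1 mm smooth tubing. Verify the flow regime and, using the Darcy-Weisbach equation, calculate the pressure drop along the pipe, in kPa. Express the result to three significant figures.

Re = VD/ν = 1.40·0.04410/0.00120 = 51.5 → laminar (Re < 2300)
f = 64/Re = 1.244
h_f = f(L/D)V²/(2g) = 1.244·(4.57/0.04410)·1.40²/(2·9.81) = 12.88 m
Δp = ρg·h_f = 1260·9.81·12.88 = 159.2 kPa

Δp ≈ 159 kPa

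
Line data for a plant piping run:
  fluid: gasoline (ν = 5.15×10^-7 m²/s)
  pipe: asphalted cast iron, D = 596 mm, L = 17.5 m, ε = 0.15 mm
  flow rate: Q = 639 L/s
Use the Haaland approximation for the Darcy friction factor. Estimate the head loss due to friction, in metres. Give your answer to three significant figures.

V = 4Q/(πD²) = 4·0.639/(π·0.596²) = 2.290 m/s
Re = VD/ν = 2.290·0.596/5.15×10^-7 = 2.65×10^6 → turbulent
ε/D = 0.15/596 = 2.52×10^-4
Haaland: f = 0.01471
h_f = f(L/D)V²/(2g) = 0.01471·(17.5/0.596)·2.290²/(2·9.81) = 0.1155 m

h_f ≈ 0.115 m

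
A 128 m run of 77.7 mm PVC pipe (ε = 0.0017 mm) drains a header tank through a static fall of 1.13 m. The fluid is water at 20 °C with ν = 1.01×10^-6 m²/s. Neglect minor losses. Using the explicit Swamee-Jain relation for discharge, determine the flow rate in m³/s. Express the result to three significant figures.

Q ≈ 0.00390 m³/s

Swamee-Jain (Type II): Q = -0.965·√(gD⁵h_f/L)·ln[ε/(3.7D) + √(3.17ν²L/(gD³h_f))]
√(gD⁵h_f/L) = √(9.81·0.0777⁵·1.13/128) = 4.952×10^-4
ε/(3.7D) = 5.91×10^-6; √(3.17ν²L/(gD³h_f)) = 2.82×10^-4
Q = -0.965·4.952×10^-4·ln(2.880×10^-4) = 0.003896 m³/s
Check: V = 0.822 m/s, Re = 6.32×10^4, f = 0.01981, h_f = 1.12 m ≈ 1.13 m ✓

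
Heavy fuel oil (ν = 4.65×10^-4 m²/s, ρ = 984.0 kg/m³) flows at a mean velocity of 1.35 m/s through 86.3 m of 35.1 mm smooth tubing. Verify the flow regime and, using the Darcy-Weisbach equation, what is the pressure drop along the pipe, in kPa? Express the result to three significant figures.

Δp ≈ 1380 kPa

Re = VD/ν = 1.35·0.03510/4.65×10^-4 = 102 → laminar (Re < 2300)
f = 64/Re = 0.6280
h_f = f(L/D)V²/(2g) = 0.6280·(86.3/0.03510)·1.35²/(2·9.81) = 143.4 m
Δp = ρg·h_f = 984.0·9.81·143.4 = 1385 kPa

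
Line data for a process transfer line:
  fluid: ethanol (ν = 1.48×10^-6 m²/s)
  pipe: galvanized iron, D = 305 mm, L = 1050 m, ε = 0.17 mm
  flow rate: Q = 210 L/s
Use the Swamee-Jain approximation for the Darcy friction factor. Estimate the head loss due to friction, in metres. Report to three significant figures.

h_f ≈ 26.1 m

V = 4Q/(πD²) = 4·0.210/(π·0.305²) = 2.874 m/s
Re = VD/ν = 2.874·0.305/1.48×10^-6 = 5.92×10^5 → turbulent
ε/D = 0.17/305 = 5.57×10^-4
Swamee-Jain: f = 0.01799
h_f = f(L/D)V²/(2g) = 0.01799·(1050/0.305)·2.874²/(2·9.81) = 26.08 m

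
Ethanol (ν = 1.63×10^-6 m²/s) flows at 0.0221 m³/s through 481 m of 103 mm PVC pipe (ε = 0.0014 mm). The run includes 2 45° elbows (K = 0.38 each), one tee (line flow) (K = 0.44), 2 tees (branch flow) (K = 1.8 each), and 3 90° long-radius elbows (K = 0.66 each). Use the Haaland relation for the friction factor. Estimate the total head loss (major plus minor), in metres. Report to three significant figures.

V = 4Q/(πD²) = 2.652 m/s; V²/2g = 0.3586 m
Re = 1.68×10^5, ε/D = 1.36×10^-5 → f = 0.01612 (Haaland)
Major: h_f = f(L/D)·V²/2g = 0.01612·4670·0.3586 = 26.99 m
Minor: ΣK = 6.78; h_m = ΣK·V²/2g = 2.431 m
Total H_L = 26.99 + 2.431 = 29.42 m

H_L ≈ 29.4 m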